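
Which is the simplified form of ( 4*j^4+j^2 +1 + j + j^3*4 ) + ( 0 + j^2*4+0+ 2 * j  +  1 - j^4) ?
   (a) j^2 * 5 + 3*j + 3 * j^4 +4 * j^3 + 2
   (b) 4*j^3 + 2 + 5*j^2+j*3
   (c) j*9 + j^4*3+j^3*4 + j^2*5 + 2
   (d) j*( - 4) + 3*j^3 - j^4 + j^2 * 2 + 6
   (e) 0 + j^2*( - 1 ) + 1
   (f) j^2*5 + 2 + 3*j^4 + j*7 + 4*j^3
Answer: a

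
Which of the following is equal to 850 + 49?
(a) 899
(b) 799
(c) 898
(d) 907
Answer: a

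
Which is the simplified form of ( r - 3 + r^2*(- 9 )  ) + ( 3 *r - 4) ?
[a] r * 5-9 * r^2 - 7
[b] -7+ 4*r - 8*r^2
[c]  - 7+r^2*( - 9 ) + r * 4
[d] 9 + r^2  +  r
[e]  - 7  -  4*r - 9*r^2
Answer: c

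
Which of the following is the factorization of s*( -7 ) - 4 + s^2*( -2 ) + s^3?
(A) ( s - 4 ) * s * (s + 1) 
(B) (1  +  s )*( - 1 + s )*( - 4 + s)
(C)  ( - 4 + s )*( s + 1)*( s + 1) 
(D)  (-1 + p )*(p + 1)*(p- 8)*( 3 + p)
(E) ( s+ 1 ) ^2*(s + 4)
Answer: C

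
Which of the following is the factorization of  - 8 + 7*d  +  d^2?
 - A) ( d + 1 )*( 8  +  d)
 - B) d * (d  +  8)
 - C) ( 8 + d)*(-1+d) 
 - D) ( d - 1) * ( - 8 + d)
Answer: C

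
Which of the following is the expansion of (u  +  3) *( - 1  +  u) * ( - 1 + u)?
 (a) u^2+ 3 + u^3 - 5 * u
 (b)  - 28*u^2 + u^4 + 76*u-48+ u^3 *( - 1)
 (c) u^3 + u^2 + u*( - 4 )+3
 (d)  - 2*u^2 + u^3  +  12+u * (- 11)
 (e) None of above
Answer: a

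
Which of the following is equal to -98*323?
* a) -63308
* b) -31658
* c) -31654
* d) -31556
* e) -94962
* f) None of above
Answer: c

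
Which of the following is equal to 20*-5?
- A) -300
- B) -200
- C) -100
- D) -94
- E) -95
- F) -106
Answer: C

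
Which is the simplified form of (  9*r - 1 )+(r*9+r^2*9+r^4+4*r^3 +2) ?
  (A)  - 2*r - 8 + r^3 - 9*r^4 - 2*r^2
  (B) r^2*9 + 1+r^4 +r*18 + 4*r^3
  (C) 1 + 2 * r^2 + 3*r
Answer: B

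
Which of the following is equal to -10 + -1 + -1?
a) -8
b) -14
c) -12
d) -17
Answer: c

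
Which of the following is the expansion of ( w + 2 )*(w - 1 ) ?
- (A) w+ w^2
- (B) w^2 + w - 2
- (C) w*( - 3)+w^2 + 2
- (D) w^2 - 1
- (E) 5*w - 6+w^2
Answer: B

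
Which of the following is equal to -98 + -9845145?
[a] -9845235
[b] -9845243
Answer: b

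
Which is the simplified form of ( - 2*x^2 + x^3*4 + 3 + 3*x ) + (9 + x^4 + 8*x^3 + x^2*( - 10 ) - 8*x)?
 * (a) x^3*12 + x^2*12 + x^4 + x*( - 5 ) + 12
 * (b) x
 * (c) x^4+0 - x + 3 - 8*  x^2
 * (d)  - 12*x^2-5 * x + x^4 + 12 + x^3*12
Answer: d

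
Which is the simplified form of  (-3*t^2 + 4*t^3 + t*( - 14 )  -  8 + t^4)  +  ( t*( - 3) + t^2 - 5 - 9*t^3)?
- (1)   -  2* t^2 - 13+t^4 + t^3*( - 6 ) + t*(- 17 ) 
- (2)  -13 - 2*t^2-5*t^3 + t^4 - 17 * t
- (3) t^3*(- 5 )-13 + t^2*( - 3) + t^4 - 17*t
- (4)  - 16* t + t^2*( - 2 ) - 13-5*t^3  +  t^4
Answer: 2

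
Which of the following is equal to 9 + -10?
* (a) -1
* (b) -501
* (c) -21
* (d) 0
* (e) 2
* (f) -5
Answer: a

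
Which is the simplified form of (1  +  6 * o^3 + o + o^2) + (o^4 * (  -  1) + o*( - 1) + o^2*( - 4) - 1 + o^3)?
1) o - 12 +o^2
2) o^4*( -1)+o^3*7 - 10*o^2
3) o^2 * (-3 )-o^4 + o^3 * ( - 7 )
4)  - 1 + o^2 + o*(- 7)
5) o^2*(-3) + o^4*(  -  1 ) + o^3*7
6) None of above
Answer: 5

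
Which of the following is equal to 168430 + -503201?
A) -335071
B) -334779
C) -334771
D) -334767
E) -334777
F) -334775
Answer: C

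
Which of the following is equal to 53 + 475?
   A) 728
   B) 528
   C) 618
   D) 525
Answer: B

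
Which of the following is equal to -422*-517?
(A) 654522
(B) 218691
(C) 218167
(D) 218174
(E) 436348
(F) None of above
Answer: D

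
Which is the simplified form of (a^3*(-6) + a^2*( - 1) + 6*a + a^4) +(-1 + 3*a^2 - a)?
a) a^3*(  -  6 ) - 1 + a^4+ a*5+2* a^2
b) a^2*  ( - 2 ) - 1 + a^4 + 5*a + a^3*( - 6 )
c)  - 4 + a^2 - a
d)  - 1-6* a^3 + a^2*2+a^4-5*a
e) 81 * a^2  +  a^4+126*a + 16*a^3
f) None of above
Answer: a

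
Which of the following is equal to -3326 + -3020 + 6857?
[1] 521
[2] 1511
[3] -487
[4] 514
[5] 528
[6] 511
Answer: 6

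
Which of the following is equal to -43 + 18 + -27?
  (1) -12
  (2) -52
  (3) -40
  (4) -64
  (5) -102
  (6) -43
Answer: 2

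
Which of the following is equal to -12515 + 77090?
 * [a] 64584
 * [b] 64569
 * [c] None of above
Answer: c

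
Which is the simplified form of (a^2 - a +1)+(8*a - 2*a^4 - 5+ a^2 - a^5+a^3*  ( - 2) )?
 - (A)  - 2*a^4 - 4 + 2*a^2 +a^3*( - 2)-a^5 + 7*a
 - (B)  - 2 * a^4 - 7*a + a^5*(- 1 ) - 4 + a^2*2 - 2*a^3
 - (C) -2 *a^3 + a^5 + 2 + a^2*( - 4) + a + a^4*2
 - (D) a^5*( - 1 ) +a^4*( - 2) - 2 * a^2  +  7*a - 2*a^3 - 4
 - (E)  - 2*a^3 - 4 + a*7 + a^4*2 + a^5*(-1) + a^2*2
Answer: A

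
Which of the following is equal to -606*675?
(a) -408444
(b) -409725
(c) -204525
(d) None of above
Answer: d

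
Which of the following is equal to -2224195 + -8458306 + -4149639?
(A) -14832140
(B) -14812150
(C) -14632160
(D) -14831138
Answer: A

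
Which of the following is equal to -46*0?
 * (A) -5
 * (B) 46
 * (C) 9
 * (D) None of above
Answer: D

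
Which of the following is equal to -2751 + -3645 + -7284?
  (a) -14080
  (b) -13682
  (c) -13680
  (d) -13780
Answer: c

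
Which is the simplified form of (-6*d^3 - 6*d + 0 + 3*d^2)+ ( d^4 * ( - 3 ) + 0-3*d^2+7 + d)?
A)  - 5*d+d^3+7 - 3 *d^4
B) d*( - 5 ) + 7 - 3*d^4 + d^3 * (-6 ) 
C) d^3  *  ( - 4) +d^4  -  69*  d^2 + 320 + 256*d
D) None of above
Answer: B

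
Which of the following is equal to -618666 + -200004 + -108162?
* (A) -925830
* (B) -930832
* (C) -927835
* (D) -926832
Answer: D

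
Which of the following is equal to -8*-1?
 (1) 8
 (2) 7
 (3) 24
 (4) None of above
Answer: 1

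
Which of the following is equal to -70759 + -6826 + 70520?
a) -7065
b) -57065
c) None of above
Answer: a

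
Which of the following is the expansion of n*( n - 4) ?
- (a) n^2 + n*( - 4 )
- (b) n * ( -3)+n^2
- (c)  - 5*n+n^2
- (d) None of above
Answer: a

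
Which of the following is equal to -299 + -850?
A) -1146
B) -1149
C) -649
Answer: B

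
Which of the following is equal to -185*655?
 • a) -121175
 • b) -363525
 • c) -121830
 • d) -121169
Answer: a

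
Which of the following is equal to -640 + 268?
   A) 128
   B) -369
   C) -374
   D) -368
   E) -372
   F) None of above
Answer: E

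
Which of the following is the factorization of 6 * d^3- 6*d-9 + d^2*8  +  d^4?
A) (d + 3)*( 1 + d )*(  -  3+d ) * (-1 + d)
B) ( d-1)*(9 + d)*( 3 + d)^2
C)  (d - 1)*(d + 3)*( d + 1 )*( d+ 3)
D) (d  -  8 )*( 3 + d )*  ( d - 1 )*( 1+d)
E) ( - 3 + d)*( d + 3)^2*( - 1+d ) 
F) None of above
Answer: C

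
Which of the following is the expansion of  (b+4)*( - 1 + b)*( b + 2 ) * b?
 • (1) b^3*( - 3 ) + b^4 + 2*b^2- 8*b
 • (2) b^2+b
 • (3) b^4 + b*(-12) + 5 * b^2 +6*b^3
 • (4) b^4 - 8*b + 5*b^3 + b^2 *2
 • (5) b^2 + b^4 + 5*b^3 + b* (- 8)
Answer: 4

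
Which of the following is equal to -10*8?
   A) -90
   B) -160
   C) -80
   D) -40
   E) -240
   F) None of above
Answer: C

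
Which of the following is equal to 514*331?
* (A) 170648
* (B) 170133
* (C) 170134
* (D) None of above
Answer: C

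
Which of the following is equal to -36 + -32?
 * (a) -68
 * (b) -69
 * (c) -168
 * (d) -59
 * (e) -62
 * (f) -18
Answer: a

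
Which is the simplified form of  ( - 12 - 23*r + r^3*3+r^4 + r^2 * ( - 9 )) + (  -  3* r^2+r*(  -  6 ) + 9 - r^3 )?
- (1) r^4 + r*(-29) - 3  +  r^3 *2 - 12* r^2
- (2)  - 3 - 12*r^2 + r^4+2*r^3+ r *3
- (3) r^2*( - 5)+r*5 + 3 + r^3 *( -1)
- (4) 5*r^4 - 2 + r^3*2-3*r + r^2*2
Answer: 1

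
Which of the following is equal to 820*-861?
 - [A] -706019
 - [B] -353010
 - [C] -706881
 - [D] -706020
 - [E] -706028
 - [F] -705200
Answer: D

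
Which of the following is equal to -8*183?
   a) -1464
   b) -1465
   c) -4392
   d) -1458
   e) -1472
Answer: a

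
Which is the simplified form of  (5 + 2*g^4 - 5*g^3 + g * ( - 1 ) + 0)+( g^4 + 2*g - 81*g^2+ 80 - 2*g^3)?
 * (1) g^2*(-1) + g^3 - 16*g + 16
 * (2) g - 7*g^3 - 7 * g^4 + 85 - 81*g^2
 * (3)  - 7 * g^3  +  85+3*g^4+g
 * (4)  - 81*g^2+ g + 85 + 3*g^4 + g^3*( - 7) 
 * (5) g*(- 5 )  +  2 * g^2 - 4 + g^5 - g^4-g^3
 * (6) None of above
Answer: 4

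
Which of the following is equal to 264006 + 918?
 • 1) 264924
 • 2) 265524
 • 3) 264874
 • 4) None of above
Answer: 1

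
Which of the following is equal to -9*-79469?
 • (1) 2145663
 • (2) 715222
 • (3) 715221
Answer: 3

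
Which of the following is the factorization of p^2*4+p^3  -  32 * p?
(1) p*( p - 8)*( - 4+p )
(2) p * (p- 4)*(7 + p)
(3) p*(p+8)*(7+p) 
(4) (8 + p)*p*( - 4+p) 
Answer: 4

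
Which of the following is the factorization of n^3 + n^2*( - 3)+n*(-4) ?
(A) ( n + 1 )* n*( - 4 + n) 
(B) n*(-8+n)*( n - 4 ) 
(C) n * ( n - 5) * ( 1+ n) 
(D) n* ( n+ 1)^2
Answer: A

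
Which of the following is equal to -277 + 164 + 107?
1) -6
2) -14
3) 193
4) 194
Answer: 1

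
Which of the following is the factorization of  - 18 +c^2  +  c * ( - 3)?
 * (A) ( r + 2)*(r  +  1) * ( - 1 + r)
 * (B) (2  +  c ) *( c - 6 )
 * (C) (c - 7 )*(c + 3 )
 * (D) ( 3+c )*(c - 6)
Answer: D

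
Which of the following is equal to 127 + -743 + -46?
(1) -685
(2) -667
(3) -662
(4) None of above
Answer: 3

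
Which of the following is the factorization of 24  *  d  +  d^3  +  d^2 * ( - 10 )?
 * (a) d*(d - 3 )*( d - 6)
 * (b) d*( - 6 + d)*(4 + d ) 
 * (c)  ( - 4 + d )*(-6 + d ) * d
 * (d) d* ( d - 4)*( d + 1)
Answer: c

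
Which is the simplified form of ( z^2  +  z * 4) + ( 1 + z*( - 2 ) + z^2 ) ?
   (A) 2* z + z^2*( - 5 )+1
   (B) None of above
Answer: B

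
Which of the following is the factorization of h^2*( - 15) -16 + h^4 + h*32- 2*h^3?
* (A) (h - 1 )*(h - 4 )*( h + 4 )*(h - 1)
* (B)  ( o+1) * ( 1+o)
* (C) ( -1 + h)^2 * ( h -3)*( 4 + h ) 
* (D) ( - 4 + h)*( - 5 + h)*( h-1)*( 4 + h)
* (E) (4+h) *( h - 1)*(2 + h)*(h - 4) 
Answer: A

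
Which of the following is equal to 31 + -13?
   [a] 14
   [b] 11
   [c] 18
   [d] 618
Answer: c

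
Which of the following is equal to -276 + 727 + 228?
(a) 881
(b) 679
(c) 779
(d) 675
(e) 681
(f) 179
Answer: b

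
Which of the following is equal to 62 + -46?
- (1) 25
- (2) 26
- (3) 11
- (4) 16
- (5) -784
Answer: 4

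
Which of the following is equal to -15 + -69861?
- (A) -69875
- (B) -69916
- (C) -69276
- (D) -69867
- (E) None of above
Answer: E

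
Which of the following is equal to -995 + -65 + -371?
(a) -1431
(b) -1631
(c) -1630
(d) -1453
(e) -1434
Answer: a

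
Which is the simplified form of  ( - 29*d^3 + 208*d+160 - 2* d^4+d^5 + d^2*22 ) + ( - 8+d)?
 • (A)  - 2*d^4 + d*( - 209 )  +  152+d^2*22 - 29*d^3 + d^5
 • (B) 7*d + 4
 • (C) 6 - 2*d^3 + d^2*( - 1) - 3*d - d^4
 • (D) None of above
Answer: D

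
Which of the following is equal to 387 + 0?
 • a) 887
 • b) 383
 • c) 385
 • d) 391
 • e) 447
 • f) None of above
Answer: f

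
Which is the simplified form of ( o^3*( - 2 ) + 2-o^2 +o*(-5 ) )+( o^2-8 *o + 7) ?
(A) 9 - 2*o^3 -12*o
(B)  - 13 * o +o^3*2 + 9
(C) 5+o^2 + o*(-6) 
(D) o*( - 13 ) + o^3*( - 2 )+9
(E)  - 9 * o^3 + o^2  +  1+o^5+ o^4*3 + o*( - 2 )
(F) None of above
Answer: D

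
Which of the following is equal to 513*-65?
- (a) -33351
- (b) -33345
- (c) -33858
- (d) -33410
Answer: b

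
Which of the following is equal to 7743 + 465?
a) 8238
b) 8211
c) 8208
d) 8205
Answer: c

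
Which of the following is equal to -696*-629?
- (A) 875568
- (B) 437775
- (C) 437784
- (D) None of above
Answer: C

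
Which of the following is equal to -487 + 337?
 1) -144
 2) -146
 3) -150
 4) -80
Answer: 3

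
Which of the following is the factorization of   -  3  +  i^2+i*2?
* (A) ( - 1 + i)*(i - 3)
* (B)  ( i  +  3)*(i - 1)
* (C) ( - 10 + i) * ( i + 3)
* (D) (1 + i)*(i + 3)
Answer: B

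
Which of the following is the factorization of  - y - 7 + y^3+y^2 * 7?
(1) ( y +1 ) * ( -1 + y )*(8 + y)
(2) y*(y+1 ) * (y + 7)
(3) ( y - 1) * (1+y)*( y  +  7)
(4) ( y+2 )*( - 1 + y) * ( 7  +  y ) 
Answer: 3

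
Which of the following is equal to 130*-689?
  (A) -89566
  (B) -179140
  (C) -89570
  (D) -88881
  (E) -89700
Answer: C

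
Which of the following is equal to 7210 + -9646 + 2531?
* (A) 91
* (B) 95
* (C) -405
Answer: B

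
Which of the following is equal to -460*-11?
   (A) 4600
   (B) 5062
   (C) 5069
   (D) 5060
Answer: D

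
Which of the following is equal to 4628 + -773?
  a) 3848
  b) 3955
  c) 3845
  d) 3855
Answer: d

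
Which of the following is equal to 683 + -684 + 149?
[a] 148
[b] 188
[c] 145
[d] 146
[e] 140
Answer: a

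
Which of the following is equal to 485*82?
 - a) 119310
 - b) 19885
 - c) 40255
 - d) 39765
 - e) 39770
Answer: e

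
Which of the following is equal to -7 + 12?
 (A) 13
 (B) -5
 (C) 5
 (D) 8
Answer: C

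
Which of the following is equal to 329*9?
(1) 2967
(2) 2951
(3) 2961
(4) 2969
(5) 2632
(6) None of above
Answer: 3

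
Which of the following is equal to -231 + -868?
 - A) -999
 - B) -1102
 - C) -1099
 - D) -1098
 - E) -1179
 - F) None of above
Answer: C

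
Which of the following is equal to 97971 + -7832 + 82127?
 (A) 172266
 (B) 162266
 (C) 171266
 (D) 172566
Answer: A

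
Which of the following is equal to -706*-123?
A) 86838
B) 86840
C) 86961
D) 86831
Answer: A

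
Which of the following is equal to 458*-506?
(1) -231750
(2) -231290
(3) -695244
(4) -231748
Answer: 4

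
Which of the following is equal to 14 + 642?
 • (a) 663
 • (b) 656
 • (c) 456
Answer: b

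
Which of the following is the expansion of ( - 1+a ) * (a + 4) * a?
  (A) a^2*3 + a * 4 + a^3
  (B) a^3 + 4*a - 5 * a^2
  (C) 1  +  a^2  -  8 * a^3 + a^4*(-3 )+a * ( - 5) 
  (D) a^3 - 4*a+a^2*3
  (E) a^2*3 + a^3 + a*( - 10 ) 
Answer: D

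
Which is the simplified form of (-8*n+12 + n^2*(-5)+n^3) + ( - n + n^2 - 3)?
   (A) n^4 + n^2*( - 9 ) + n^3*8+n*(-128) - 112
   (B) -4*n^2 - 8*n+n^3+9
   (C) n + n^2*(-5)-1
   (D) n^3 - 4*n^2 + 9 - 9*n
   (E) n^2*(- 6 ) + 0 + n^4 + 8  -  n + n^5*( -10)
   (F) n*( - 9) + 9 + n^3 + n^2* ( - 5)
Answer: D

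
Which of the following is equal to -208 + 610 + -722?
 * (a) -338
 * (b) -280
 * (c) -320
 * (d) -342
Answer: c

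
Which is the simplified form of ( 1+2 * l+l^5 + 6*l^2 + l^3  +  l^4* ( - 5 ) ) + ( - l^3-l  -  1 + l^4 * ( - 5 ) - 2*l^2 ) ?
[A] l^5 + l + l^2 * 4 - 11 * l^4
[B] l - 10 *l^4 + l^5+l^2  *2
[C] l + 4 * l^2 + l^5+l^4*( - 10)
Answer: C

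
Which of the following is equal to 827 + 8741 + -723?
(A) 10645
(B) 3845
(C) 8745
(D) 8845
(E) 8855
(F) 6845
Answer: D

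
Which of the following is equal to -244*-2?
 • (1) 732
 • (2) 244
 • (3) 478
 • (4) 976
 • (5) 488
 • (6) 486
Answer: 5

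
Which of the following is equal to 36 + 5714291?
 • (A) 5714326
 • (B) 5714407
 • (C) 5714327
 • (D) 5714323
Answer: C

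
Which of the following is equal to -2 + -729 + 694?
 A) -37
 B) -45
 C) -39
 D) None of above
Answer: A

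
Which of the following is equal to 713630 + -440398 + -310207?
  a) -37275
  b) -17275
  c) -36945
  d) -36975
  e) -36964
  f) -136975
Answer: d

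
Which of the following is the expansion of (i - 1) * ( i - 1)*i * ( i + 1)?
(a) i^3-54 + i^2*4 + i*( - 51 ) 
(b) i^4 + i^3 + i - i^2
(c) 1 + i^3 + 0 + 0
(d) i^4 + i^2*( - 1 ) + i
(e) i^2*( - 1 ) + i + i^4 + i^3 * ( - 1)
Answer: e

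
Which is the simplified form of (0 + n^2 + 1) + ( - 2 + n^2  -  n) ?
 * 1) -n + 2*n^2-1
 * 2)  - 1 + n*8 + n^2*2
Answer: 1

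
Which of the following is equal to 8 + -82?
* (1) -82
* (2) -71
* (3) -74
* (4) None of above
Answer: 3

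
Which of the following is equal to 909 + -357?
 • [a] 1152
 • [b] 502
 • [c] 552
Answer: c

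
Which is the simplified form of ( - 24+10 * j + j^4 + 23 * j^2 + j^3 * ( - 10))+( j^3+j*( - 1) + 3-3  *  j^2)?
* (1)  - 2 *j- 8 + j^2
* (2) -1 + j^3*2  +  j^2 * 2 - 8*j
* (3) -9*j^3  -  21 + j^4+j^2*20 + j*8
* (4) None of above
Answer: 4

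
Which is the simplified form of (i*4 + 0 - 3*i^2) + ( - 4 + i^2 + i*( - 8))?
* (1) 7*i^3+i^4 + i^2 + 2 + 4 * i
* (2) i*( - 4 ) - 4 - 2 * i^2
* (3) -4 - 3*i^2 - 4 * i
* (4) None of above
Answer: 2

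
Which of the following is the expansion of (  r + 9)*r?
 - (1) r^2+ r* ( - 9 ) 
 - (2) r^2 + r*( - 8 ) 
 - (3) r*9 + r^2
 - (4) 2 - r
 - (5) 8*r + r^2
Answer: 3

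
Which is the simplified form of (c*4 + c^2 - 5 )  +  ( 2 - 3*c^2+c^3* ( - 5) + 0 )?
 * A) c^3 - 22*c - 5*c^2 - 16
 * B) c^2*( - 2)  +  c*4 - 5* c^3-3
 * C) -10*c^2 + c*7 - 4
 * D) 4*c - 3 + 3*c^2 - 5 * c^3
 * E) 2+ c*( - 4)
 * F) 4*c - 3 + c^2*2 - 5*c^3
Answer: B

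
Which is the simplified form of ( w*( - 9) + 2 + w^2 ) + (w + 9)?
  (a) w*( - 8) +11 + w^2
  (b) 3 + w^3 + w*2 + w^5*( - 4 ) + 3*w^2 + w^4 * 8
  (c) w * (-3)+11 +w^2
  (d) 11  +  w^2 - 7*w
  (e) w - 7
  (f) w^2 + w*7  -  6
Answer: a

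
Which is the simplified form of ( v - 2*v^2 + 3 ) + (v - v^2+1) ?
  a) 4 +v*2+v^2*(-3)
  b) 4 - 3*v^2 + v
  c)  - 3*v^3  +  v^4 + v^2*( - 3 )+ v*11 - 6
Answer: a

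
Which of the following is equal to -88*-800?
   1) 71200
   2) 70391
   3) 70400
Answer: 3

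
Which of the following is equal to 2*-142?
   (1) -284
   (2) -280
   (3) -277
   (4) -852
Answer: 1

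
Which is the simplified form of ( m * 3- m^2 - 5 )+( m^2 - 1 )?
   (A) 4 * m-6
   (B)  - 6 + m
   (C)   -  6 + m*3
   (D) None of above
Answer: C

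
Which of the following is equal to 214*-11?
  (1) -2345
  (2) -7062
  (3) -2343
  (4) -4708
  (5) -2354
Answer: 5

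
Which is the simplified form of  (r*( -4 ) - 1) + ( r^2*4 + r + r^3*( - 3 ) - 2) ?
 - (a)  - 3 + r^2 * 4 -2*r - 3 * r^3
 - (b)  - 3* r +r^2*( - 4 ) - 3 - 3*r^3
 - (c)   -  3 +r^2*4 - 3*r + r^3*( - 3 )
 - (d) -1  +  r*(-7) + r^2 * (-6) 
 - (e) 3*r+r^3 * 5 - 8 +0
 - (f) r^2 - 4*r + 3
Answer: c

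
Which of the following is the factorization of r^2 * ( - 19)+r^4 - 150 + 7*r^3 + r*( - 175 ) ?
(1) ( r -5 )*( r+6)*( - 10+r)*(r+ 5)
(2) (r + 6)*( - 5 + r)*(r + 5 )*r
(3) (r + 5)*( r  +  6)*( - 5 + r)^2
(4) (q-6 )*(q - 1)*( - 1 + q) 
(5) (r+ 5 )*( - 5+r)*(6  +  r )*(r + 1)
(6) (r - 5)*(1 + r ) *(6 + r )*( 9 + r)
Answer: 5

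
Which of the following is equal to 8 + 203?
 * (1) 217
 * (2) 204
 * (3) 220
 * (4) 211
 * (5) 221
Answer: 4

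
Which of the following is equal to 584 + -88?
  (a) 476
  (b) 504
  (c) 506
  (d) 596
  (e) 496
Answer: e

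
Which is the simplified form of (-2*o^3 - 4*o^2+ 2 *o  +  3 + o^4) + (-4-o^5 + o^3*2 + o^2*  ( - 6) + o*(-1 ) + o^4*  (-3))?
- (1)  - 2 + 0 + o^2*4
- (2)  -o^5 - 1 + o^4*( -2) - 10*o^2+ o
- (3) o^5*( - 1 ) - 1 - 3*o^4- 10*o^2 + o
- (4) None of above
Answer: 2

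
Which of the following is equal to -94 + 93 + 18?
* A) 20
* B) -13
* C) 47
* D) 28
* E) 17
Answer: E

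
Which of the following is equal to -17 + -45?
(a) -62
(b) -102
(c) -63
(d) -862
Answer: a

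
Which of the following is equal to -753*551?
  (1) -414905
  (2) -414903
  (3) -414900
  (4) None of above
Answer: 2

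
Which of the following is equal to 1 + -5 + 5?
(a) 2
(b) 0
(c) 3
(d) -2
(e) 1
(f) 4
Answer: e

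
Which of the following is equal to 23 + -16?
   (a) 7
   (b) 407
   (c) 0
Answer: a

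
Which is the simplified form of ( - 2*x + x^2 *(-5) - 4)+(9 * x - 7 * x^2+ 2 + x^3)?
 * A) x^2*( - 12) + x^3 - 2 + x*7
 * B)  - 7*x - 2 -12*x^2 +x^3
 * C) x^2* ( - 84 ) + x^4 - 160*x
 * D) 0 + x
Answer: A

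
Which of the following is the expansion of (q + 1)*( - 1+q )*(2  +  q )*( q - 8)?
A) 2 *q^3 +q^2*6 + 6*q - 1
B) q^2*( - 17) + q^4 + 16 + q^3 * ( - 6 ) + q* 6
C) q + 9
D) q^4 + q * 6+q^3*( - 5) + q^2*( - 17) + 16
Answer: B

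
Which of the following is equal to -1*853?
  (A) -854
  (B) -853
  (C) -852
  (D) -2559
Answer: B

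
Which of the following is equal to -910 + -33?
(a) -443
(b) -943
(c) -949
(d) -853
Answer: b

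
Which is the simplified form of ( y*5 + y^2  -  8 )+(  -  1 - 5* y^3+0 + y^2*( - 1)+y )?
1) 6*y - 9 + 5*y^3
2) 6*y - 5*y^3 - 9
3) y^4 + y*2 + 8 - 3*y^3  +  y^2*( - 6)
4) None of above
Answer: 2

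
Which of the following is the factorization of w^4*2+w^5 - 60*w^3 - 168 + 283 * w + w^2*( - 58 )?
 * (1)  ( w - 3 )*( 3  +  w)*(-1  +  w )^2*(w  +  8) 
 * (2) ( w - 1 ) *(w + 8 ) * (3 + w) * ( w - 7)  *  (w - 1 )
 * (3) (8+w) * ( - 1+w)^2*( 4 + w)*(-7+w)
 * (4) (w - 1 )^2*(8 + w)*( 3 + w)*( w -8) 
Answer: 2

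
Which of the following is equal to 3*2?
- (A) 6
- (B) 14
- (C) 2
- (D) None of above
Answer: A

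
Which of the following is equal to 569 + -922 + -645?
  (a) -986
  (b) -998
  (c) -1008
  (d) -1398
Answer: b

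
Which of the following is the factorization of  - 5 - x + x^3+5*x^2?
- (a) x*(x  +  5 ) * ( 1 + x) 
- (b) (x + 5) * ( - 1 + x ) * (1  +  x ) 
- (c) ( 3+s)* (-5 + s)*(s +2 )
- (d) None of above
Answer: b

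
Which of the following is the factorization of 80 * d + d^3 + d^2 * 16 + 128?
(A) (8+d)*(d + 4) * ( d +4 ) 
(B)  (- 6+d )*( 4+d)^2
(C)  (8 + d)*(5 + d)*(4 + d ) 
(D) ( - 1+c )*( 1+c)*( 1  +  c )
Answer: A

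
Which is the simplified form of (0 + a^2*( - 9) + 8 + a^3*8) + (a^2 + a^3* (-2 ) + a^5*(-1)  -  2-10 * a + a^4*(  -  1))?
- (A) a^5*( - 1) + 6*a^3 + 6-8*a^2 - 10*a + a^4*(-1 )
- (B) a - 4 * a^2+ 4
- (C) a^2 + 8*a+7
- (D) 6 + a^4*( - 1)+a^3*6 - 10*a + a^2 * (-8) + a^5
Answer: A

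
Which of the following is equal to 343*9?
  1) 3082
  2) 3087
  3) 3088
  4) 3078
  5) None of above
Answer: 2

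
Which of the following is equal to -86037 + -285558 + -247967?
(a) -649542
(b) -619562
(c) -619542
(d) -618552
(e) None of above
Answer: b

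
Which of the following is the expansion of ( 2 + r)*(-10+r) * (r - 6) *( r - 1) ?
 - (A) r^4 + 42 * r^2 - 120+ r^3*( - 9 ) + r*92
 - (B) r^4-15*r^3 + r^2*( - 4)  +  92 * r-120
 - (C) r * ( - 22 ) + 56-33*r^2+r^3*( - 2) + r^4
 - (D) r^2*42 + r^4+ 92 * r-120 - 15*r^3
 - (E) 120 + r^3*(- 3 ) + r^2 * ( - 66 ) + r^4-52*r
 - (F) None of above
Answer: D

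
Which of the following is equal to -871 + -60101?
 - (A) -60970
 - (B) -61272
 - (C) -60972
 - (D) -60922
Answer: C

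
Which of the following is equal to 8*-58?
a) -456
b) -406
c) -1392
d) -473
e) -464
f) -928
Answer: e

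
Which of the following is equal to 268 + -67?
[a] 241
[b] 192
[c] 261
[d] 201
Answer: d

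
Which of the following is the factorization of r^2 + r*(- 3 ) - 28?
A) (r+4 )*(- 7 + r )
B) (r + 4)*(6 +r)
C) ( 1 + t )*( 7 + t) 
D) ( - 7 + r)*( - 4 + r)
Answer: A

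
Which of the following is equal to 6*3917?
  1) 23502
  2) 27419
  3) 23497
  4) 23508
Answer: 1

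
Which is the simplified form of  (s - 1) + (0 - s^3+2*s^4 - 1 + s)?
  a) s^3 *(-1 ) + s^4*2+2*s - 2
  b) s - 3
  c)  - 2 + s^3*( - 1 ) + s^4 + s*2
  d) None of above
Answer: a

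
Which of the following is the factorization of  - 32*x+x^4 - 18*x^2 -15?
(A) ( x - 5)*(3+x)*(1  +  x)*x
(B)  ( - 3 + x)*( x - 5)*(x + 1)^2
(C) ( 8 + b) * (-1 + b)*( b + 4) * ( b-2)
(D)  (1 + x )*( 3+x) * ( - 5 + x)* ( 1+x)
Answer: D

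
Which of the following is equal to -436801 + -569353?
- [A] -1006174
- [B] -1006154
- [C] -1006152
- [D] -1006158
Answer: B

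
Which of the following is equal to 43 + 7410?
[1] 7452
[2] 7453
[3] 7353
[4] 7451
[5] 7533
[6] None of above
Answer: 2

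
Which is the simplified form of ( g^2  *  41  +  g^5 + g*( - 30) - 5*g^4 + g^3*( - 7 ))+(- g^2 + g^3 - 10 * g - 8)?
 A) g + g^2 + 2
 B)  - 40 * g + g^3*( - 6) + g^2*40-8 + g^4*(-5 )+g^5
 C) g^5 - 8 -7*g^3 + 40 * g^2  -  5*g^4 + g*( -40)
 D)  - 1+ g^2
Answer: B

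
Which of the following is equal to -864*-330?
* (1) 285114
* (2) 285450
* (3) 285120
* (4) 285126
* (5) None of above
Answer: 3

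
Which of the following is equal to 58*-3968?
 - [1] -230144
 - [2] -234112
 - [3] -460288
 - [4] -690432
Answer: 1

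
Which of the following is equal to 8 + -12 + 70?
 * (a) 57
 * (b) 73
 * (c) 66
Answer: c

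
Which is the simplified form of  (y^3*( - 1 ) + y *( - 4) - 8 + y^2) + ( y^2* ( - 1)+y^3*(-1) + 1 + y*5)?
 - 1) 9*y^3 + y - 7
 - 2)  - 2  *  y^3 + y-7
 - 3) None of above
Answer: 2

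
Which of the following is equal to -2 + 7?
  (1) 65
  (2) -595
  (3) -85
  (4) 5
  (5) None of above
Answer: 4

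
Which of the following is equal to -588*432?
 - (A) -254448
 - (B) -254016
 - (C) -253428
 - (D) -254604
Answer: B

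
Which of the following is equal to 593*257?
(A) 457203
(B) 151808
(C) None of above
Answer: C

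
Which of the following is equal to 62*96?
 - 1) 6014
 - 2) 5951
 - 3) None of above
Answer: 3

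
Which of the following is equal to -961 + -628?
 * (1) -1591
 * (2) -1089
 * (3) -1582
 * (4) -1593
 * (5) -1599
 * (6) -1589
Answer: 6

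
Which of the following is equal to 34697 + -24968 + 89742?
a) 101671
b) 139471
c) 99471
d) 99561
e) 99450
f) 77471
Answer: c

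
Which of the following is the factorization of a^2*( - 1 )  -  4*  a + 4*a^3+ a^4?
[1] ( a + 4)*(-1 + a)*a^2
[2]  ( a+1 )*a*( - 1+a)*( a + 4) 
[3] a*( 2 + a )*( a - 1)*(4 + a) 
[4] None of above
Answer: 2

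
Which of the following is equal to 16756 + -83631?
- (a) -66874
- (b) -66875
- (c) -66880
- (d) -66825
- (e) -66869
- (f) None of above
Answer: b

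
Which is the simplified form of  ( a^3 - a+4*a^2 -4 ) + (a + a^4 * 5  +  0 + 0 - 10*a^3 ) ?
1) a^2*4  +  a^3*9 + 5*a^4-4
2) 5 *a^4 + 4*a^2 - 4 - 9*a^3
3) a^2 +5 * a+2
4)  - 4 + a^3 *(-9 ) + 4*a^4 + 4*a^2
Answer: 2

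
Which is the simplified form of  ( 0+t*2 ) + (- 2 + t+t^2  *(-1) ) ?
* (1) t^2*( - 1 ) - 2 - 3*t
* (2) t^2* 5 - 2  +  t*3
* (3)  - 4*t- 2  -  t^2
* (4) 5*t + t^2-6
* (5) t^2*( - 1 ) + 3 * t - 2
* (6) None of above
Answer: 5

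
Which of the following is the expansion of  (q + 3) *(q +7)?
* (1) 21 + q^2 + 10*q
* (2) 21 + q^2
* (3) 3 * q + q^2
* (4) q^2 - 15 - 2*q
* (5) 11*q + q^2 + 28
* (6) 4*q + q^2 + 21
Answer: 1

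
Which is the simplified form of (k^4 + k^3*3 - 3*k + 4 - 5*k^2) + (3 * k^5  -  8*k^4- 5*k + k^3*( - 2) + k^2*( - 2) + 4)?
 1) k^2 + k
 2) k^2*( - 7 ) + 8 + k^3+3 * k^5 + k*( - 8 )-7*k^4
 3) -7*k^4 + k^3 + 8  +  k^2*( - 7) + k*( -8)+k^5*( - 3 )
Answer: 2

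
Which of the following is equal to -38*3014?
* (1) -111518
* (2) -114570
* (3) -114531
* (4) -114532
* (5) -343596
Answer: 4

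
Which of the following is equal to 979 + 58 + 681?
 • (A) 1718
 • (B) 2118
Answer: A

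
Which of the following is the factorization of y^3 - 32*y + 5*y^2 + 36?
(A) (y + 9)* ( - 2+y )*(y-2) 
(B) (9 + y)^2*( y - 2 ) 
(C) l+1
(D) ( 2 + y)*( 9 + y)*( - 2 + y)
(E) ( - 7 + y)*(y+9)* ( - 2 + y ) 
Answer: A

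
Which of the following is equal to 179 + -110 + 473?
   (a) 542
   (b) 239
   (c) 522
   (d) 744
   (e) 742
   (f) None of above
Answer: a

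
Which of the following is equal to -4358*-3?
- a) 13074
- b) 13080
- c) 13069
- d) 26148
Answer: a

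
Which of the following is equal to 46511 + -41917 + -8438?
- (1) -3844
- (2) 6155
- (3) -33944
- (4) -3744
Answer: 1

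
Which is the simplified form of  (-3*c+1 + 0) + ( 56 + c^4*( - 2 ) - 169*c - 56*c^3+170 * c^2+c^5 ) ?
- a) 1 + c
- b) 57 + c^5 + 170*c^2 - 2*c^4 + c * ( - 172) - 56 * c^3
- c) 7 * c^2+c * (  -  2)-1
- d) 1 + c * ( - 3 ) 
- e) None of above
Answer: b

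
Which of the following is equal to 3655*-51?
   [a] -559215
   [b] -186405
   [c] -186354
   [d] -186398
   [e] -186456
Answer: b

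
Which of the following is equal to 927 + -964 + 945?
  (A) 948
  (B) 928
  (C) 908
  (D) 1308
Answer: C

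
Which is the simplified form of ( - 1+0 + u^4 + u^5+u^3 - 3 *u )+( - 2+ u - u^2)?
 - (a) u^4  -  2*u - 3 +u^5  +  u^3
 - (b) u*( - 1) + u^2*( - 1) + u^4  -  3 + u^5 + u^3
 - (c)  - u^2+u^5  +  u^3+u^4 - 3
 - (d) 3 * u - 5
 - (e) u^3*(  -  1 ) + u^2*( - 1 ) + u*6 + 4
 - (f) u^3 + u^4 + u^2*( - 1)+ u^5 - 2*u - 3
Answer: f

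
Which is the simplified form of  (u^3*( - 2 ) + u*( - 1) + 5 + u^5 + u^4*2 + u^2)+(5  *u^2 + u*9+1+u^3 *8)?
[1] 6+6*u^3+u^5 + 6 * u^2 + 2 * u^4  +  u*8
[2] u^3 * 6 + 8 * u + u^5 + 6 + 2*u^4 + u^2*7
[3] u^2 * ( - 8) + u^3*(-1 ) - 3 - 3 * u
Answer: 1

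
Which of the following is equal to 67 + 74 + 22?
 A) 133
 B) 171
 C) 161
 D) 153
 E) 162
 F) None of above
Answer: F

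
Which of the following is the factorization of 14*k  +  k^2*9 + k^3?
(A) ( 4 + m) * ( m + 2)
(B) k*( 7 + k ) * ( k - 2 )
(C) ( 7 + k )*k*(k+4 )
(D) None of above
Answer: D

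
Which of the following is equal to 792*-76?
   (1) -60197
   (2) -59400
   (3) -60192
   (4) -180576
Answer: 3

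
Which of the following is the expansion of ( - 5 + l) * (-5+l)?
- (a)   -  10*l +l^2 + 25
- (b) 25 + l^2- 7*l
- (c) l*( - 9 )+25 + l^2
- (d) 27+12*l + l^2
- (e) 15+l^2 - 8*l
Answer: a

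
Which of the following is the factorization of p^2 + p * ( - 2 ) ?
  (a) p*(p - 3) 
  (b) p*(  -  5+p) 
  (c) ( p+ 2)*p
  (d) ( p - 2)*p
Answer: d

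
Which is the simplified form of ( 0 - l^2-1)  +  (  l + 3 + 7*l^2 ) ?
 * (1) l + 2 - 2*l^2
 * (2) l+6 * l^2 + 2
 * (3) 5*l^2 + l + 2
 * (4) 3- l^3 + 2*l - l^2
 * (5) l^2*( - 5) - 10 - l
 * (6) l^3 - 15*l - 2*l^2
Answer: 2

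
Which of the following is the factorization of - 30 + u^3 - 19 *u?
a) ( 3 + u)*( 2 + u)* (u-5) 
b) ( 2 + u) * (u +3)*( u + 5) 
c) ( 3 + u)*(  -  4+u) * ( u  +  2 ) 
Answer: a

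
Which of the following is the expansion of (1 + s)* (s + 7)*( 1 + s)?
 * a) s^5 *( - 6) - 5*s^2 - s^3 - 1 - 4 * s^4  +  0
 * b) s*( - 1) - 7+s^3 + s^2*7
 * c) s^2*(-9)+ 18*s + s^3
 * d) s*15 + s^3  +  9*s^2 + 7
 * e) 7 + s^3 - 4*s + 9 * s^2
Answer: d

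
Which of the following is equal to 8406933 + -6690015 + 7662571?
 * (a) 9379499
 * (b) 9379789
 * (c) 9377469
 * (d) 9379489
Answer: d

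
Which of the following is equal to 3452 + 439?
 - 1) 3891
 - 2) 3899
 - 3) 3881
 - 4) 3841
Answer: 1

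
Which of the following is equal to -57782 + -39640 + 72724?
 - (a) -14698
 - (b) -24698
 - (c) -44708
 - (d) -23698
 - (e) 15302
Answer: b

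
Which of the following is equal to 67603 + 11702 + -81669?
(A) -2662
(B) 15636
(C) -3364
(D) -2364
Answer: D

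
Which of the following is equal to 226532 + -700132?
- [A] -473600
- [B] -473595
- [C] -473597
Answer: A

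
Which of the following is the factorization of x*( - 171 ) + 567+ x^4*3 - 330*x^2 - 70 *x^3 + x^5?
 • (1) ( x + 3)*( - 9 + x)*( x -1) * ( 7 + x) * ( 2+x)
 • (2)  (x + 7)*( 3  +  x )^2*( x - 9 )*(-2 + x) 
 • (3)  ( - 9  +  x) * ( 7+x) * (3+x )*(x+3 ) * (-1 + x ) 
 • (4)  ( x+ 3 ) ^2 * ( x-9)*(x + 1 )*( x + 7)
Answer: 3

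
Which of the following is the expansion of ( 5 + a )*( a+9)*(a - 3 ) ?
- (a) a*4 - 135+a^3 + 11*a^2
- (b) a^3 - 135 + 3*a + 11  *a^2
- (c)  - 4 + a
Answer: b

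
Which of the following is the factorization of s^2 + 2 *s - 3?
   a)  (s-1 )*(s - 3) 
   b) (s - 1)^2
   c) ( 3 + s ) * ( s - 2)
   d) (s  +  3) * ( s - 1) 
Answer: d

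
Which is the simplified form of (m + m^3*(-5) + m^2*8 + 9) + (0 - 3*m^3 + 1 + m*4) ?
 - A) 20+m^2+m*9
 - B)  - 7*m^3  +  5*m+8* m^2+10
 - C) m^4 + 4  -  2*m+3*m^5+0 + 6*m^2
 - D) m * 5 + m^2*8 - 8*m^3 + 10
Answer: D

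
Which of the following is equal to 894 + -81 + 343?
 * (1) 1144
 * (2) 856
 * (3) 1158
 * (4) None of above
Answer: 4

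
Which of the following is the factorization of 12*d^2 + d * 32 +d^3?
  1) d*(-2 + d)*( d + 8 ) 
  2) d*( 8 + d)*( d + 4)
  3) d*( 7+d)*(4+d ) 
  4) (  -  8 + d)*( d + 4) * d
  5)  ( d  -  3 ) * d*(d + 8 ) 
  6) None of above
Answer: 2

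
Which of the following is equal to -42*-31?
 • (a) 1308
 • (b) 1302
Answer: b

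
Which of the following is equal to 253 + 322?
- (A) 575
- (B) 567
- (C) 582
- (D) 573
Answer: A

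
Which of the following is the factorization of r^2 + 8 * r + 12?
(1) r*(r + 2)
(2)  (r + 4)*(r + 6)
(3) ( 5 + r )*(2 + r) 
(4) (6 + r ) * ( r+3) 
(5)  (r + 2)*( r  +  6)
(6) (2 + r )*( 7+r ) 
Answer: 5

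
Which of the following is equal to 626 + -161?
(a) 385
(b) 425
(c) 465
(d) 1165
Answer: c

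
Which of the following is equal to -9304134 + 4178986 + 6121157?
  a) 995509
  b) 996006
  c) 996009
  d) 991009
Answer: c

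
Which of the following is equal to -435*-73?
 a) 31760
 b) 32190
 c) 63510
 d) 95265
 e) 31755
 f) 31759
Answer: e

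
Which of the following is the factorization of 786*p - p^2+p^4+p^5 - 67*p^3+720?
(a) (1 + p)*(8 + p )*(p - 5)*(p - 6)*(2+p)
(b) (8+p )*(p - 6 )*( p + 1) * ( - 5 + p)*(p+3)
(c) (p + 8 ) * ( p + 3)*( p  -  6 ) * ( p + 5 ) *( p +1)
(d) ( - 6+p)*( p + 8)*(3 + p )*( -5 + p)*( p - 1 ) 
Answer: b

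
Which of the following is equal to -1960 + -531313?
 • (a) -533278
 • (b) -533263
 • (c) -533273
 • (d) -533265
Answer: c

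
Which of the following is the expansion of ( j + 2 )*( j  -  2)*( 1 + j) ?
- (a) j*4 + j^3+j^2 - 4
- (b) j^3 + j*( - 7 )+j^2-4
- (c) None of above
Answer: c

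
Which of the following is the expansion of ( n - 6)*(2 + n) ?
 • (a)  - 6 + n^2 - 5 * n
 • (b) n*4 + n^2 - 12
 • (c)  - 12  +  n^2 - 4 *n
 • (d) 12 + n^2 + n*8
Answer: c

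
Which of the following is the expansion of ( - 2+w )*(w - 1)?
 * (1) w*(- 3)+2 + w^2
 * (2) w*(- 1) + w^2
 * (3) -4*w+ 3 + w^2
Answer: 1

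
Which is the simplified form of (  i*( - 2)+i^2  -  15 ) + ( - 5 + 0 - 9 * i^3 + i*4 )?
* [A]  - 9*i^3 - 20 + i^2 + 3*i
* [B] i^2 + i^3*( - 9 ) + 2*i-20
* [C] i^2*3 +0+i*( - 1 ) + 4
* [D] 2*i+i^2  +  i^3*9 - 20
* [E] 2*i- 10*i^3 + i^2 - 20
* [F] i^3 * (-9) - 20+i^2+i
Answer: B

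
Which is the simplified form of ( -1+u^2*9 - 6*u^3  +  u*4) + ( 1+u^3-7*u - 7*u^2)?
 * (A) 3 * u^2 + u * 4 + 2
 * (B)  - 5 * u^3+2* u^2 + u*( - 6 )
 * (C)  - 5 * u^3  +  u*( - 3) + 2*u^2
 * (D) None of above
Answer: C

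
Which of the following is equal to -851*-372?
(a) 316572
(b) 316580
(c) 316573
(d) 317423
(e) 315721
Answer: a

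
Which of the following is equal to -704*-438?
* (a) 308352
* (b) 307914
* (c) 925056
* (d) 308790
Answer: a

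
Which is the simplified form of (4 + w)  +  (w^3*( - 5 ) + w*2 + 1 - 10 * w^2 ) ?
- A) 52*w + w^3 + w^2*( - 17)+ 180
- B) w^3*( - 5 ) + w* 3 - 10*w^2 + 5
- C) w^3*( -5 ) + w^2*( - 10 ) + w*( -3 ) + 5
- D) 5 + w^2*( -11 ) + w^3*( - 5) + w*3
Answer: B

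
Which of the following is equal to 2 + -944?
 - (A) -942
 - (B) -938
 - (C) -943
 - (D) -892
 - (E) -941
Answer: A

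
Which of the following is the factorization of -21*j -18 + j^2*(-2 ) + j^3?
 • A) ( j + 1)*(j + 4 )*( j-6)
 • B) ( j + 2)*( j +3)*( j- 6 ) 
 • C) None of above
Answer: C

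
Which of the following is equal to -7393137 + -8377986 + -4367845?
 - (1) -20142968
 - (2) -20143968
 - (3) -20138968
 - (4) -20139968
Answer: 3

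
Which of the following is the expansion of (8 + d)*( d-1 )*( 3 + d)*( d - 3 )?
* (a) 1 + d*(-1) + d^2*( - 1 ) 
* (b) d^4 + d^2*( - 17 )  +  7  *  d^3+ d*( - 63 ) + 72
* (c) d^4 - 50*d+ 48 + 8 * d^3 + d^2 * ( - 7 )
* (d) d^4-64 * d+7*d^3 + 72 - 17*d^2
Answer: b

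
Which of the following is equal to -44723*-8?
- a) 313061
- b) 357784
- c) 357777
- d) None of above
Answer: b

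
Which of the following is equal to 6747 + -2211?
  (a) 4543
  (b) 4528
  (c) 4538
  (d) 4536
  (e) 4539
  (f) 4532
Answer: d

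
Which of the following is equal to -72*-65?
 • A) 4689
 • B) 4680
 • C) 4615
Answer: B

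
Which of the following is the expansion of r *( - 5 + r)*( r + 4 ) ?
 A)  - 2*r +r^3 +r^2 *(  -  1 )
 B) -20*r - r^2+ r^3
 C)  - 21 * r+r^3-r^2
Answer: B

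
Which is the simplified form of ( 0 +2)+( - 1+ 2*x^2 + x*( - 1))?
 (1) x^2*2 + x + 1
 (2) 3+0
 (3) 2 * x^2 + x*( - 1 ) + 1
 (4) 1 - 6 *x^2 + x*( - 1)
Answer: 3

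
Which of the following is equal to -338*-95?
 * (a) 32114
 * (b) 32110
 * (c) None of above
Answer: b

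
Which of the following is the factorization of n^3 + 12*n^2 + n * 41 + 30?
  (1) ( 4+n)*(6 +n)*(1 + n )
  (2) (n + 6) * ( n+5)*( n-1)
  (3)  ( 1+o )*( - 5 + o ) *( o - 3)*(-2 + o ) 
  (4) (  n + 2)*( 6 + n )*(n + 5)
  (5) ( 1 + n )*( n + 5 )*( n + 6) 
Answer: 5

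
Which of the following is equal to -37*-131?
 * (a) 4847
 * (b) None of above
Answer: a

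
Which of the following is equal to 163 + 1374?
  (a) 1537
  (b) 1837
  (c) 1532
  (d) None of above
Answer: a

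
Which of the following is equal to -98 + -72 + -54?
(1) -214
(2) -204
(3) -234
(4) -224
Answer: 4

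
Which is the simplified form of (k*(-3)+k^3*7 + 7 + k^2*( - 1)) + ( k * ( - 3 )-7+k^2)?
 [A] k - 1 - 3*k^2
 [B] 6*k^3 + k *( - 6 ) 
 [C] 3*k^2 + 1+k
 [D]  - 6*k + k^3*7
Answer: D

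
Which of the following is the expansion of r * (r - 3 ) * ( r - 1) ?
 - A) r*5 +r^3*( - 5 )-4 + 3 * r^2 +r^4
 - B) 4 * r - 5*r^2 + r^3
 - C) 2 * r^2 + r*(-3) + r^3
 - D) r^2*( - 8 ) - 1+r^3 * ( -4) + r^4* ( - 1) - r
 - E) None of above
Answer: E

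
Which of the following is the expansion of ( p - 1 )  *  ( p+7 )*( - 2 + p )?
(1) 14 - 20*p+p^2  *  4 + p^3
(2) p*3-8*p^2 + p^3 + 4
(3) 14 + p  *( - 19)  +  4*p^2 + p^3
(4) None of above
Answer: 3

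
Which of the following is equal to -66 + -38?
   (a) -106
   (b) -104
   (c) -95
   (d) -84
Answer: b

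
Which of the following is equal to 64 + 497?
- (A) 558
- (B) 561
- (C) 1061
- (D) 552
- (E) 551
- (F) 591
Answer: B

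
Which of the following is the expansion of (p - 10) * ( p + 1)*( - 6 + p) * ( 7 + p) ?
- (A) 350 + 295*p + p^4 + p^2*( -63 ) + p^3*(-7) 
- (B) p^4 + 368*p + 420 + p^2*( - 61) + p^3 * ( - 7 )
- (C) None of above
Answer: C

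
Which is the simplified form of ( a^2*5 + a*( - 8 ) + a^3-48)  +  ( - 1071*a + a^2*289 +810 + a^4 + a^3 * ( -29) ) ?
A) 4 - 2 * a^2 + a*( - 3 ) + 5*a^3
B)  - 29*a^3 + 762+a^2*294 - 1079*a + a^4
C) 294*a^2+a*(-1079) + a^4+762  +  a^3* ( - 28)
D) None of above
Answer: C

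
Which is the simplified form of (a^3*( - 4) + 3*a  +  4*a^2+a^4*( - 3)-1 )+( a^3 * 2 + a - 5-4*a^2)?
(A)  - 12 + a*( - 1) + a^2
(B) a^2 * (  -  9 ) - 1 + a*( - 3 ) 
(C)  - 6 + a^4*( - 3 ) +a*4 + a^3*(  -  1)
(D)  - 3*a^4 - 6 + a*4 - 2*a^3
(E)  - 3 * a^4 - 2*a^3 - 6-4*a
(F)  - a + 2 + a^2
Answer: D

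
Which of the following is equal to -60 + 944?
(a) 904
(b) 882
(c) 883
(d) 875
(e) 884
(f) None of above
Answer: e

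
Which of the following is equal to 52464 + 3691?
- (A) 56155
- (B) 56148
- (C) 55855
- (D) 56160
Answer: A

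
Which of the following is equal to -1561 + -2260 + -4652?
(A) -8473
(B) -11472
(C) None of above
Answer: A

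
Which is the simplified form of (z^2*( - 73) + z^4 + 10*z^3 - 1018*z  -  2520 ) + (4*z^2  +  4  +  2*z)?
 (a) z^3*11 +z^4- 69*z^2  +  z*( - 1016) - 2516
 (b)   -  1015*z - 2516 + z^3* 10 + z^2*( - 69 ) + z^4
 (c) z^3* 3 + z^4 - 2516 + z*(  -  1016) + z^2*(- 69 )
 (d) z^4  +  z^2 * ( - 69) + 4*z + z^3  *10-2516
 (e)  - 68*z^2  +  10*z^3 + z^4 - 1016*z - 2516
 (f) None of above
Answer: f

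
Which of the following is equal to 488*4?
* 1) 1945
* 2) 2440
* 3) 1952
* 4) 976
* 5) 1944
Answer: 3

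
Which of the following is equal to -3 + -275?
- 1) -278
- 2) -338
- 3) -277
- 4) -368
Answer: 1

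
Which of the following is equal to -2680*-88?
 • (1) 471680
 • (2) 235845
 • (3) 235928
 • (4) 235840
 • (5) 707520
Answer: 4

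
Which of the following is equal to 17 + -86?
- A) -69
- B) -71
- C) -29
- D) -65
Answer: A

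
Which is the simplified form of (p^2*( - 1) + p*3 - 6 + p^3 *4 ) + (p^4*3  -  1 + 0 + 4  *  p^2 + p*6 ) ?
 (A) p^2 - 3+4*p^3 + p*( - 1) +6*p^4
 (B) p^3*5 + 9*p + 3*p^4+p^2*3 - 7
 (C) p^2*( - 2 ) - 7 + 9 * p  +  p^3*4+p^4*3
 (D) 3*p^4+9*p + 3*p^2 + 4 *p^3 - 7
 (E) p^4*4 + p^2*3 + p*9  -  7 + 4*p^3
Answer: D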